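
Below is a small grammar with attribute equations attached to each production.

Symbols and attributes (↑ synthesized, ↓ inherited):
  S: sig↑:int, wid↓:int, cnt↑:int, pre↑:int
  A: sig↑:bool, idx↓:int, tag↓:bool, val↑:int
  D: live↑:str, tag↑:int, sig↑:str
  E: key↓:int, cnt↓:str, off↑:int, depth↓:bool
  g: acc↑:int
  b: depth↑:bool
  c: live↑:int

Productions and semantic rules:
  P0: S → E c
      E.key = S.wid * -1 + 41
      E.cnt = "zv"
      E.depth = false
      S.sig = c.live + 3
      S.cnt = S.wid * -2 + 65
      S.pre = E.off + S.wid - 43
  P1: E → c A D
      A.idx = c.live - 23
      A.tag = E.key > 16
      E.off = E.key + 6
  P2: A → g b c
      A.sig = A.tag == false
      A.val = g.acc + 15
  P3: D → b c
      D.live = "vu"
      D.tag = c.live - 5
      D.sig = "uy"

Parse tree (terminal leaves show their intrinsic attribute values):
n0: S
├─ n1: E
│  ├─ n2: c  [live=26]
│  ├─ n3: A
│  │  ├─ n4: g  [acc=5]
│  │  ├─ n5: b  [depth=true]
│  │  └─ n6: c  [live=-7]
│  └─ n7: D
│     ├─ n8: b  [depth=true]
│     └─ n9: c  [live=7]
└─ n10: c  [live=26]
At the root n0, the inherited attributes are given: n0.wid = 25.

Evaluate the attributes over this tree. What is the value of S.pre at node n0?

4

1. n0.wid = 25  [given at root]
2. n1.key = 16  [S.wid * -1 + 41]
3. n1.cnt = "zv"  ["zv"]
4. n1.depth = false  [false]
5. n2.live = 26  [terminal]
6. n3.idx = 3  [c.live - 23]
7. n3.tag = false  [E.key > 16]
8. n4.acc = 5  [terminal]
9. n5.depth = true  [terminal]
10. n6.live = -7  [terminal]
11. n3.sig = true  [A.tag == false]
12. n3.val = 20  [g.acc + 15]
13. n8.depth = true  [terminal]
14. n9.live = 7  [terminal]
15. n7.live = "vu"  ["vu"]
16. n7.tag = 2  [c.live - 5]
17. n7.sig = "uy"  ["uy"]
18. n1.off = 22  [E.key + 6]
19. n10.live = 26  [terminal]
20. n0.sig = 29  [c.live + 3]
21. n0.cnt = 15  [S.wid * -2 + 65]
22. n0.pre = 4  [E.off + S.wid - 43]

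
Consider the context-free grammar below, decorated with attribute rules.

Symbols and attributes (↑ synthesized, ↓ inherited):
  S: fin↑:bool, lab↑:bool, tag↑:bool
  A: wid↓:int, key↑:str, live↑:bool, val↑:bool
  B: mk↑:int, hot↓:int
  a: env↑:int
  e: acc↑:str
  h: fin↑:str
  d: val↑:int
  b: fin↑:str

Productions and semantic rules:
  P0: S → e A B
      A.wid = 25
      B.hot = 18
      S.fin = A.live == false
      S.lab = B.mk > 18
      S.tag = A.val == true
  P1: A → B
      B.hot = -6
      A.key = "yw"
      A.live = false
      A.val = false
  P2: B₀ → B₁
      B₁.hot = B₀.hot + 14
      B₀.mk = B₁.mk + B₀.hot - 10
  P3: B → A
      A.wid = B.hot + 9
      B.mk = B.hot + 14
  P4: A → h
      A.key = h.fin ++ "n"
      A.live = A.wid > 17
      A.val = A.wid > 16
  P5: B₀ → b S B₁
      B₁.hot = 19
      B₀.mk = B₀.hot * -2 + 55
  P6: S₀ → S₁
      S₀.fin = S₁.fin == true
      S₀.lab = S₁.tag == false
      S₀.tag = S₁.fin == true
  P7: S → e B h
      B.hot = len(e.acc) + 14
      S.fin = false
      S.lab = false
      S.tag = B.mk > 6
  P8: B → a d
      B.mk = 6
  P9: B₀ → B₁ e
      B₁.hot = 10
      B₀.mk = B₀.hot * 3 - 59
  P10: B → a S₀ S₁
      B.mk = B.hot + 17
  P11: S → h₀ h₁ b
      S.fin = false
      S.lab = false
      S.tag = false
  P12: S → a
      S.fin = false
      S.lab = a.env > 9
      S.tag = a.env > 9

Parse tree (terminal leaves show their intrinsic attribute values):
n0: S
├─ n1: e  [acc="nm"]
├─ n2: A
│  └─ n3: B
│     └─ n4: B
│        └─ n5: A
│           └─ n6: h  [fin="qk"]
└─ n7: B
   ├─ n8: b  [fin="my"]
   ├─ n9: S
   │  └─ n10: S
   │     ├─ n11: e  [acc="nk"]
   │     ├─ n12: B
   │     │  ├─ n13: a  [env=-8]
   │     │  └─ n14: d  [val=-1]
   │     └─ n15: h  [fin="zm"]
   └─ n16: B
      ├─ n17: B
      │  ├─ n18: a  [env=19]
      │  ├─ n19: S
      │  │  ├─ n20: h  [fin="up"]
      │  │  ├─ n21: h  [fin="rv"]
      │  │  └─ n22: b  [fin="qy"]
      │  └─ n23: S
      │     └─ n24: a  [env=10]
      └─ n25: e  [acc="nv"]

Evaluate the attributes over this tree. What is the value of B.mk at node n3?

6

1. n1.acc = "nm"  [terminal]
2. n2.wid = 25  [25]
3. n3.hot = -6  [-6]
4. n4.hot = 8  [B₀.hot + 14]
5. n5.wid = 17  [B.hot + 9]
6. n6.fin = "qk"  [terminal]
7. n5.key = "qkn"  [h.fin ++ "n"]
8. n5.live = false  [A.wid > 17]
9. n5.val = true  [A.wid > 16]
10. n4.mk = 22  [B.hot + 14]
11. n3.mk = 6  [B₁.mk + B₀.hot - 10]
12. n2.key = "yw"  ["yw"]
13. n2.live = false  [false]
14. n2.val = false  [false]
15. n7.hot = 18  [18]
16. n8.fin = "my"  [terminal]
17. n11.acc = "nk"  [terminal]
18. n12.hot = 16  [len(e.acc) + 14]
19. n13.env = -8  [terminal]
20. n14.val = -1  [terminal]
21. n12.mk = 6  [6]
22. n15.fin = "zm"  [terminal]
23. n10.fin = false  [false]
24. n10.lab = false  [false]
25. n10.tag = false  [B.mk > 6]
26. n9.fin = false  [S₁.fin == true]
27. n9.lab = true  [S₁.tag == false]
28. n9.tag = false  [S₁.fin == true]
29. n16.hot = 19  [19]
30. n17.hot = 10  [10]
31. n18.env = 19  [terminal]
32. n20.fin = "up"  [terminal]
33. n21.fin = "rv"  [terminal]
34. n22.fin = "qy"  [terminal]
35. n19.fin = false  [false]
36. n19.lab = false  [false]
37. n19.tag = false  [false]
38. n24.env = 10  [terminal]
39. n23.fin = false  [false]
40. n23.lab = true  [a.env > 9]
41. n23.tag = true  [a.env > 9]
42. n17.mk = 27  [B.hot + 17]
43. n25.acc = "nv"  [terminal]
44. n16.mk = -2  [B₀.hot * 3 - 59]
45. n7.mk = 19  [B₀.hot * -2 + 55]
46. n0.fin = true  [A.live == false]
47. n0.lab = true  [B.mk > 18]
48. n0.tag = false  [A.val == true]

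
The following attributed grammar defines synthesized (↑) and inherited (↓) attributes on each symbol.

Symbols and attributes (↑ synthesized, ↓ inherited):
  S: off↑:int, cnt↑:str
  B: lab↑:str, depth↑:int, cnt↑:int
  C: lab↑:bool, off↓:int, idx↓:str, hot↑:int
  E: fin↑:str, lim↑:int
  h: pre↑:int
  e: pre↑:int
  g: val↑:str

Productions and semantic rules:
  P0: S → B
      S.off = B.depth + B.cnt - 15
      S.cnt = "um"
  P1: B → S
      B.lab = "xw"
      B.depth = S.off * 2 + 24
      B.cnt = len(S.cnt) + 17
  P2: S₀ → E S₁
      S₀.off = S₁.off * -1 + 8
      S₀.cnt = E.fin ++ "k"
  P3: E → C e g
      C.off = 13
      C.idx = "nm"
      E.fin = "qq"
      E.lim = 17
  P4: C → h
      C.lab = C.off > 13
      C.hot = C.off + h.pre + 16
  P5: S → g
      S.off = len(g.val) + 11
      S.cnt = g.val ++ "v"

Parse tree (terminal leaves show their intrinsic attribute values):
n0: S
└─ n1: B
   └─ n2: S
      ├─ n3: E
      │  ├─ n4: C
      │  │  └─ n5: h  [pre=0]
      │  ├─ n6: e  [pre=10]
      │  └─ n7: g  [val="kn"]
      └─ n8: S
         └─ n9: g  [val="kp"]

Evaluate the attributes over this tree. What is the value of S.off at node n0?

1. n4.off = 13  [13]
2. n4.idx = "nm"  ["nm"]
3. n5.pre = 0  [terminal]
4. n4.lab = false  [C.off > 13]
5. n4.hot = 29  [C.off + h.pre + 16]
6. n6.pre = 10  [terminal]
7. n7.val = "kn"  [terminal]
8. n3.fin = "qq"  ["qq"]
9. n3.lim = 17  [17]
10. n9.val = "kp"  [terminal]
11. n8.off = 13  [len(g.val) + 11]
12. n8.cnt = "kpv"  [g.val ++ "v"]
13. n2.off = -5  [S₁.off * -1 + 8]
14. n2.cnt = "qqk"  [E.fin ++ "k"]
15. n1.lab = "xw"  ["xw"]
16. n1.depth = 14  [S.off * 2 + 24]
17. n1.cnt = 20  [len(S.cnt) + 17]
18. n0.off = 19  [B.depth + B.cnt - 15]
19. n0.cnt = "um"  ["um"]

19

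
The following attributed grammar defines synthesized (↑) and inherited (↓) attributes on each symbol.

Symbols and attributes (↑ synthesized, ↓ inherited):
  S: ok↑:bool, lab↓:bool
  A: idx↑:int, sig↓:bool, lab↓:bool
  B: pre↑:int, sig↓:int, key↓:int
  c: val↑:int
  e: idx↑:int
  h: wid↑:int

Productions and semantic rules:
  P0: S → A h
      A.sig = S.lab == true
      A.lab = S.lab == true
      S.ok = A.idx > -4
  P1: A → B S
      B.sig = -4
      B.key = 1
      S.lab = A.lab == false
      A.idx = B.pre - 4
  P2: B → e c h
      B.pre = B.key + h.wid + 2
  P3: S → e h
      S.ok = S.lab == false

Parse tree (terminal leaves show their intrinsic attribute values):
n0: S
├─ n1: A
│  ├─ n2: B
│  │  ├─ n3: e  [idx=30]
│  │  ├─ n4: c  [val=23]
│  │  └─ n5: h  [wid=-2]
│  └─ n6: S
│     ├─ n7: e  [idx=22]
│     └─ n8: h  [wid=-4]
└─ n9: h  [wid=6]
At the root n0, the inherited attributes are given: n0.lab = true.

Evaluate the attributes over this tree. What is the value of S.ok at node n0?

1. n0.lab = true  [given at root]
2. n1.sig = true  [S.lab == true]
3. n1.lab = true  [S.lab == true]
4. n2.sig = -4  [-4]
5. n2.key = 1  [1]
6. n3.idx = 30  [terminal]
7. n4.val = 23  [terminal]
8. n5.wid = -2  [terminal]
9. n2.pre = 1  [B.key + h.wid + 2]
10. n6.lab = false  [A.lab == false]
11. n7.idx = 22  [terminal]
12. n8.wid = -4  [terminal]
13. n6.ok = true  [S.lab == false]
14. n1.idx = -3  [B.pre - 4]
15. n9.wid = 6  [terminal]
16. n0.ok = true  [A.idx > -4]

true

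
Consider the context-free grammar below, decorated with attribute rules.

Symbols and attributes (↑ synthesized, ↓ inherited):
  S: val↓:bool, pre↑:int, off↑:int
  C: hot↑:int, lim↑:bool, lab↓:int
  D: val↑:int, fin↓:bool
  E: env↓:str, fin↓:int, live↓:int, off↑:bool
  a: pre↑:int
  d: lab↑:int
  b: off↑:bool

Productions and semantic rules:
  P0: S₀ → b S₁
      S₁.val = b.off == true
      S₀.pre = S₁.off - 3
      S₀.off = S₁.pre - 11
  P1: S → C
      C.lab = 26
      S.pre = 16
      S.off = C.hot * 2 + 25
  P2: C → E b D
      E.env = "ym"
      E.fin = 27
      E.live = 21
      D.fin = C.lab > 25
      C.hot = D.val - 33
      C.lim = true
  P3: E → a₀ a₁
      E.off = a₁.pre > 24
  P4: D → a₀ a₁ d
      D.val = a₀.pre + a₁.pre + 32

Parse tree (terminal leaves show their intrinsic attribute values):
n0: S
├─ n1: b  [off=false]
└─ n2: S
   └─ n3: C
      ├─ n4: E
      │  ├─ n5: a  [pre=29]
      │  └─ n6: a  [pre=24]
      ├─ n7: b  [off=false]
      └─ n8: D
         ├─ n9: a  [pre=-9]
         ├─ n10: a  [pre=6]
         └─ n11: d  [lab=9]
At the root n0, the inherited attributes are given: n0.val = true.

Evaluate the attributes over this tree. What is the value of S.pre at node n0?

1. n0.val = true  [given at root]
2. n1.off = false  [terminal]
3. n2.val = false  [b.off == true]
4. n3.lab = 26  [26]
5. n4.env = "ym"  ["ym"]
6. n4.fin = 27  [27]
7. n4.live = 21  [21]
8. n5.pre = 29  [terminal]
9. n6.pre = 24  [terminal]
10. n4.off = false  [a₁.pre > 24]
11. n7.off = false  [terminal]
12. n8.fin = true  [C.lab > 25]
13. n9.pre = -9  [terminal]
14. n10.pre = 6  [terminal]
15. n11.lab = 9  [terminal]
16. n8.val = 29  [a₀.pre + a₁.pre + 32]
17. n3.hot = -4  [D.val - 33]
18. n3.lim = true  [true]
19. n2.pre = 16  [16]
20. n2.off = 17  [C.hot * 2 + 25]
21. n0.pre = 14  [S₁.off - 3]
22. n0.off = 5  [S₁.pre - 11]

14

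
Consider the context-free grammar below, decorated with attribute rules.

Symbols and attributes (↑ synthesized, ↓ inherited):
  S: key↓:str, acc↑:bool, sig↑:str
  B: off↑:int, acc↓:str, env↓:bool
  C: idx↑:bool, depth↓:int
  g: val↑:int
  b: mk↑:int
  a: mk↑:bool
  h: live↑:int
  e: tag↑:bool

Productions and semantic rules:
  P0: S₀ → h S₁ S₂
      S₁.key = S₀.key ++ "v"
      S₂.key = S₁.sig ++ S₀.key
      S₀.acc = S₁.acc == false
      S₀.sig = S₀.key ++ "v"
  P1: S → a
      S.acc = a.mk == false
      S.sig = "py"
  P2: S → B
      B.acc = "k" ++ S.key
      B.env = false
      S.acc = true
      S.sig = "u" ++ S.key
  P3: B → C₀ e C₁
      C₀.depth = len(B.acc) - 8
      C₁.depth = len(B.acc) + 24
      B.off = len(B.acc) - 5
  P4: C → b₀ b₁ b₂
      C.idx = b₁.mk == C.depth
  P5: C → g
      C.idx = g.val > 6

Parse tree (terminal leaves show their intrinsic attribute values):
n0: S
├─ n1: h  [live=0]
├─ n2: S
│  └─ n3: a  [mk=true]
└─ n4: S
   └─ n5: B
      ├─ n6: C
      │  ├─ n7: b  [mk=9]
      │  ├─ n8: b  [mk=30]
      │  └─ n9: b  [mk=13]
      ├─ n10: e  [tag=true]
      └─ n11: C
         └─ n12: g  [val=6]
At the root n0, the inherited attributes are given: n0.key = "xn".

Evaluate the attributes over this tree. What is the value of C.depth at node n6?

1. n0.key = "xn"  [given at root]
2. n1.live = 0  [terminal]
3. n2.key = "xnv"  [S₀.key ++ "v"]
4. n3.mk = true  [terminal]
5. n2.acc = false  [a.mk == false]
6. n2.sig = "py"  ["py"]
7. n4.key = "pyxn"  [S₁.sig ++ S₀.key]
8. n5.acc = "kpyxn"  ["k" ++ S.key]
9. n5.env = false  [false]
10. n6.depth = -3  [len(B.acc) - 8]
11. n7.mk = 9  [terminal]
12. n8.mk = 30  [terminal]
13. n9.mk = 13  [terminal]
14. n6.idx = false  [b₁.mk == C.depth]
15. n10.tag = true  [terminal]
16. n11.depth = 29  [len(B.acc) + 24]
17. n12.val = 6  [terminal]
18. n11.idx = false  [g.val > 6]
19. n5.off = 0  [len(B.acc) - 5]
20. n4.acc = true  [true]
21. n4.sig = "upyxn"  ["u" ++ S.key]
22. n0.acc = true  [S₁.acc == false]
23. n0.sig = "xnv"  [S₀.key ++ "v"]

-3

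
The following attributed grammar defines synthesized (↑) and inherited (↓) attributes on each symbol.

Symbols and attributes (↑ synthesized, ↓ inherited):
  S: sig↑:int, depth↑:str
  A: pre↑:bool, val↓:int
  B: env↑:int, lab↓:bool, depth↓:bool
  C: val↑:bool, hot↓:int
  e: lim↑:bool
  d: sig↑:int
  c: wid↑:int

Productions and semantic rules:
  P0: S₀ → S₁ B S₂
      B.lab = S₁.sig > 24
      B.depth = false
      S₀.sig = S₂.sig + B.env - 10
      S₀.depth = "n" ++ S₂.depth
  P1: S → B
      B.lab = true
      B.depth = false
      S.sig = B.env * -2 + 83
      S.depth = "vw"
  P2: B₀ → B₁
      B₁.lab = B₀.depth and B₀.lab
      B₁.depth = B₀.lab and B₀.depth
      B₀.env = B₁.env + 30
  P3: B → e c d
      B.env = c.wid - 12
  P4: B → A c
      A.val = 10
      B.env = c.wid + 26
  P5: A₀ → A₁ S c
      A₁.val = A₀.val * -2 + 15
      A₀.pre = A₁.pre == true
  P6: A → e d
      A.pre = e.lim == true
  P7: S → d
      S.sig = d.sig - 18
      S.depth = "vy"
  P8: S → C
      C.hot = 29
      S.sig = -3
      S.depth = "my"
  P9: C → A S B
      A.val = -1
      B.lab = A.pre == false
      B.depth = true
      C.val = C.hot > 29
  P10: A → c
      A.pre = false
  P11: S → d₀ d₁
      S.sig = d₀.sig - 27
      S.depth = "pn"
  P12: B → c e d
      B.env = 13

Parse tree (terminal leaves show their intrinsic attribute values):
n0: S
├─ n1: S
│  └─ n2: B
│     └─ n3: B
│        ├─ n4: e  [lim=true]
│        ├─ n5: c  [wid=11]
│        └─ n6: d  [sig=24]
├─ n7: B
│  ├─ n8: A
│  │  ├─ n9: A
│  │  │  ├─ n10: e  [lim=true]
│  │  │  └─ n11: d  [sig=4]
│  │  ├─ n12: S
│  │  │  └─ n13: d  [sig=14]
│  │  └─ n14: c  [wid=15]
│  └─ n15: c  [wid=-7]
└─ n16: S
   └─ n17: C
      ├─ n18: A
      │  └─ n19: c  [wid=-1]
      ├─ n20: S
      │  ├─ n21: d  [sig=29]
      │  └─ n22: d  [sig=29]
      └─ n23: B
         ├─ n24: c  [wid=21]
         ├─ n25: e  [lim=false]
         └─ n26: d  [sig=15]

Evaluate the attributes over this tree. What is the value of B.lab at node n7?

1. n2.lab = true  [true]
2. n2.depth = false  [false]
3. n3.lab = false  [B₀.depth and B₀.lab]
4. n3.depth = false  [B₀.lab and B₀.depth]
5. n4.lim = true  [terminal]
6. n5.wid = 11  [terminal]
7. n6.sig = 24  [terminal]
8. n3.env = -1  [c.wid - 12]
9. n2.env = 29  [B₁.env + 30]
10. n1.sig = 25  [B.env * -2 + 83]
11. n1.depth = "vw"  ["vw"]
12. n7.lab = true  [S₁.sig > 24]
13. n7.depth = false  [false]
14. n8.val = 10  [10]
15. n9.val = -5  [A₀.val * -2 + 15]
16. n10.lim = true  [terminal]
17. n11.sig = 4  [terminal]
18. n9.pre = true  [e.lim == true]
19. n13.sig = 14  [terminal]
20. n12.sig = -4  [d.sig - 18]
21. n12.depth = "vy"  ["vy"]
22. n14.wid = 15  [terminal]
23. n8.pre = true  [A₁.pre == true]
24. n15.wid = -7  [terminal]
25. n7.env = 19  [c.wid + 26]
26. n17.hot = 29  [29]
27. n18.val = -1  [-1]
28. n19.wid = -1  [terminal]
29. n18.pre = false  [false]
30. n21.sig = 29  [terminal]
31. n22.sig = 29  [terminal]
32. n20.sig = 2  [d₀.sig - 27]
33. n20.depth = "pn"  ["pn"]
34. n23.lab = true  [A.pre == false]
35. n23.depth = true  [true]
36. n24.wid = 21  [terminal]
37. n25.lim = false  [terminal]
38. n26.sig = 15  [terminal]
39. n23.env = 13  [13]
40. n17.val = false  [C.hot > 29]
41. n16.sig = -3  [-3]
42. n16.depth = "my"  ["my"]
43. n0.sig = 6  [S₂.sig + B.env - 10]
44. n0.depth = "nmy"  ["n" ++ S₂.depth]

true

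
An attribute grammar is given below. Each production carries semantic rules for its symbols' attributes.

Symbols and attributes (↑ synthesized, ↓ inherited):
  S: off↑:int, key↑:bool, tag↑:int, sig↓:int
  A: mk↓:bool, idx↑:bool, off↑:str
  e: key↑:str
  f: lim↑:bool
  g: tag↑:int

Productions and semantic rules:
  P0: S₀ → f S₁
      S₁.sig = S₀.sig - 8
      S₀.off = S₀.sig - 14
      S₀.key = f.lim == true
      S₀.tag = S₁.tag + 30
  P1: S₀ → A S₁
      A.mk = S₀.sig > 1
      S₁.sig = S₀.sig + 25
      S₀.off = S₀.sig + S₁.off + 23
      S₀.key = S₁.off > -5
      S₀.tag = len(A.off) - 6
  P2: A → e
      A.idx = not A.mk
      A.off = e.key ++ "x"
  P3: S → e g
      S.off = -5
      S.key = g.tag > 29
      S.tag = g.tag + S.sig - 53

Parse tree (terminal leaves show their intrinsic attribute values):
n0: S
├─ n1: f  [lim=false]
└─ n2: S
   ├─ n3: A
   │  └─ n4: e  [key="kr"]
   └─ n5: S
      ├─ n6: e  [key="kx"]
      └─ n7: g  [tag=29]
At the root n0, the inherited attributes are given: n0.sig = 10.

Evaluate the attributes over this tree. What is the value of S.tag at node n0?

1. n0.sig = 10  [given at root]
2. n1.lim = false  [terminal]
3. n2.sig = 2  [S₀.sig - 8]
4. n3.mk = true  [S₀.sig > 1]
5. n4.key = "kr"  [terminal]
6. n3.idx = false  [not A.mk]
7. n3.off = "krx"  [e.key ++ "x"]
8. n5.sig = 27  [S₀.sig + 25]
9. n6.key = "kx"  [terminal]
10. n7.tag = 29  [terminal]
11. n5.off = -5  [-5]
12. n5.key = false  [g.tag > 29]
13. n5.tag = 3  [g.tag + S.sig - 53]
14. n2.off = 20  [S₀.sig + S₁.off + 23]
15. n2.key = false  [S₁.off > -5]
16. n2.tag = -3  [len(A.off) - 6]
17. n0.off = -4  [S₀.sig - 14]
18. n0.key = false  [f.lim == true]
19. n0.tag = 27  [S₁.tag + 30]

27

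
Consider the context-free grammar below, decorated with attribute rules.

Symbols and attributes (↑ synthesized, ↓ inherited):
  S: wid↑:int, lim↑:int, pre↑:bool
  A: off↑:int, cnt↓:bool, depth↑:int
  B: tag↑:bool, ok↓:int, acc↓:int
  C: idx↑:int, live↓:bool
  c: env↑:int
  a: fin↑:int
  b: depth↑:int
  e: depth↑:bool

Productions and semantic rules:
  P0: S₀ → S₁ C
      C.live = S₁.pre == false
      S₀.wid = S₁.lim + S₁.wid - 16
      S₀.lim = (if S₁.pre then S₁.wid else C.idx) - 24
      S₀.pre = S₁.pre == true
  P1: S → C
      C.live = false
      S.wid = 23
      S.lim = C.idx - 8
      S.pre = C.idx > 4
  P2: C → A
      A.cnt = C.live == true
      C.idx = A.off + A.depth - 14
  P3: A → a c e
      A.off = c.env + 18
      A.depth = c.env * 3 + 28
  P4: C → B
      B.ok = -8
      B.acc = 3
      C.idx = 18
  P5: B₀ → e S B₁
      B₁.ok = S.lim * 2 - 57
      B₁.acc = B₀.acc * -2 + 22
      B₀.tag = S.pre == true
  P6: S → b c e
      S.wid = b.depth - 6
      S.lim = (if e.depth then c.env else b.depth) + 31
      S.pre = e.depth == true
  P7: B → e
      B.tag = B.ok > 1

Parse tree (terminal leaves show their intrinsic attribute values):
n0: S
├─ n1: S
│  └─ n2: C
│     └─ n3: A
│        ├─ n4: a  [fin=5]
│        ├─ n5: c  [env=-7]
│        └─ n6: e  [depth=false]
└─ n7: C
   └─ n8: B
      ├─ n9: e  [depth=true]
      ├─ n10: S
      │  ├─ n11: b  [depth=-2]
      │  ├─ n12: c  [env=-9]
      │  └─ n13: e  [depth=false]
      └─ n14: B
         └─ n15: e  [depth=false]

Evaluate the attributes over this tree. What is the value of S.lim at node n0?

-6

1. n2.live = false  [false]
2. n3.cnt = false  [C.live == true]
3. n4.fin = 5  [terminal]
4. n5.env = -7  [terminal]
5. n6.depth = false  [terminal]
6. n3.off = 11  [c.env + 18]
7. n3.depth = 7  [c.env * 3 + 28]
8. n2.idx = 4  [A.off + A.depth - 14]
9. n1.wid = 23  [23]
10. n1.lim = -4  [C.idx - 8]
11. n1.pre = false  [C.idx > 4]
12. n7.live = true  [S₁.pre == false]
13. n8.ok = -8  [-8]
14. n8.acc = 3  [3]
15. n9.depth = true  [terminal]
16. n11.depth = -2  [terminal]
17. n12.env = -9  [terminal]
18. n13.depth = false  [terminal]
19. n10.wid = -8  [b.depth - 6]
20. n10.lim = 29  [(if e.depth then c.env else b.depth) + 31]
21. n10.pre = false  [e.depth == true]
22. n14.ok = 1  [S.lim * 2 - 57]
23. n14.acc = 16  [B₀.acc * -2 + 22]
24. n15.depth = false  [terminal]
25. n14.tag = false  [B.ok > 1]
26. n8.tag = false  [S.pre == true]
27. n7.idx = 18  [18]
28. n0.wid = 3  [S₁.lim + S₁.wid - 16]
29. n0.lim = -6  [(if S₁.pre then S₁.wid else C.idx) - 24]
30. n0.pre = false  [S₁.pre == true]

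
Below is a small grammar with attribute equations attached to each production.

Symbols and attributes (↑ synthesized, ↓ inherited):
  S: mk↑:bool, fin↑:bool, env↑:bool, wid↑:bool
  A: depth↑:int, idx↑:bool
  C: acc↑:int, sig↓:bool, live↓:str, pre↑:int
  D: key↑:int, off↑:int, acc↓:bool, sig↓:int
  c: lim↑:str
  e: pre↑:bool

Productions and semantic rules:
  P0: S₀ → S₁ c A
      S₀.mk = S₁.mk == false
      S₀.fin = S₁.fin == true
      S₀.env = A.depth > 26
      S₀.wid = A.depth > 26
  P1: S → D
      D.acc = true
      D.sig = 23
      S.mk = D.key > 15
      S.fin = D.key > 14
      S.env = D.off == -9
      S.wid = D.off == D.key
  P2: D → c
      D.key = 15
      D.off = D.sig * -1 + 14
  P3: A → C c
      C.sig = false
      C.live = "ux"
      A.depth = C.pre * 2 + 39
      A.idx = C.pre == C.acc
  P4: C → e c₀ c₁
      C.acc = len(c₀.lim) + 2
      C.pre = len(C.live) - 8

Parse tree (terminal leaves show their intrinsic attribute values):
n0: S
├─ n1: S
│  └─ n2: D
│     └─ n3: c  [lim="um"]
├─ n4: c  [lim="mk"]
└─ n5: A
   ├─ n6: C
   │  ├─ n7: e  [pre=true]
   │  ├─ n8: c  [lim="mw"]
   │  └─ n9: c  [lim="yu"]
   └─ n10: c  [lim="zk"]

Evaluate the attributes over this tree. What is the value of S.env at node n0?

1. n2.acc = true  [true]
2. n2.sig = 23  [23]
3. n3.lim = "um"  [terminal]
4. n2.key = 15  [15]
5. n2.off = -9  [D.sig * -1 + 14]
6. n1.mk = false  [D.key > 15]
7. n1.fin = true  [D.key > 14]
8. n1.env = true  [D.off == -9]
9. n1.wid = false  [D.off == D.key]
10. n4.lim = "mk"  [terminal]
11. n6.sig = false  [false]
12. n6.live = "ux"  ["ux"]
13. n7.pre = true  [terminal]
14. n8.lim = "mw"  [terminal]
15. n9.lim = "yu"  [terminal]
16. n6.acc = 4  [len(c₀.lim) + 2]
17. n6.pre = -6  [len(C.live) - 8]
18. n10.lim = "zk"  [terminal]
19. n5.depth = 27  [C.pre * 2 + 39]
20. n5.idx = false  [C.pre == C.acc]
21. n0.mk = true  [S₁.mk == false]
22. n0.fin = true  [S₁.fin == true]
23. n0.env = true  [A.depth > 26]
24. n0.wid = true  [A.depth > 26]

true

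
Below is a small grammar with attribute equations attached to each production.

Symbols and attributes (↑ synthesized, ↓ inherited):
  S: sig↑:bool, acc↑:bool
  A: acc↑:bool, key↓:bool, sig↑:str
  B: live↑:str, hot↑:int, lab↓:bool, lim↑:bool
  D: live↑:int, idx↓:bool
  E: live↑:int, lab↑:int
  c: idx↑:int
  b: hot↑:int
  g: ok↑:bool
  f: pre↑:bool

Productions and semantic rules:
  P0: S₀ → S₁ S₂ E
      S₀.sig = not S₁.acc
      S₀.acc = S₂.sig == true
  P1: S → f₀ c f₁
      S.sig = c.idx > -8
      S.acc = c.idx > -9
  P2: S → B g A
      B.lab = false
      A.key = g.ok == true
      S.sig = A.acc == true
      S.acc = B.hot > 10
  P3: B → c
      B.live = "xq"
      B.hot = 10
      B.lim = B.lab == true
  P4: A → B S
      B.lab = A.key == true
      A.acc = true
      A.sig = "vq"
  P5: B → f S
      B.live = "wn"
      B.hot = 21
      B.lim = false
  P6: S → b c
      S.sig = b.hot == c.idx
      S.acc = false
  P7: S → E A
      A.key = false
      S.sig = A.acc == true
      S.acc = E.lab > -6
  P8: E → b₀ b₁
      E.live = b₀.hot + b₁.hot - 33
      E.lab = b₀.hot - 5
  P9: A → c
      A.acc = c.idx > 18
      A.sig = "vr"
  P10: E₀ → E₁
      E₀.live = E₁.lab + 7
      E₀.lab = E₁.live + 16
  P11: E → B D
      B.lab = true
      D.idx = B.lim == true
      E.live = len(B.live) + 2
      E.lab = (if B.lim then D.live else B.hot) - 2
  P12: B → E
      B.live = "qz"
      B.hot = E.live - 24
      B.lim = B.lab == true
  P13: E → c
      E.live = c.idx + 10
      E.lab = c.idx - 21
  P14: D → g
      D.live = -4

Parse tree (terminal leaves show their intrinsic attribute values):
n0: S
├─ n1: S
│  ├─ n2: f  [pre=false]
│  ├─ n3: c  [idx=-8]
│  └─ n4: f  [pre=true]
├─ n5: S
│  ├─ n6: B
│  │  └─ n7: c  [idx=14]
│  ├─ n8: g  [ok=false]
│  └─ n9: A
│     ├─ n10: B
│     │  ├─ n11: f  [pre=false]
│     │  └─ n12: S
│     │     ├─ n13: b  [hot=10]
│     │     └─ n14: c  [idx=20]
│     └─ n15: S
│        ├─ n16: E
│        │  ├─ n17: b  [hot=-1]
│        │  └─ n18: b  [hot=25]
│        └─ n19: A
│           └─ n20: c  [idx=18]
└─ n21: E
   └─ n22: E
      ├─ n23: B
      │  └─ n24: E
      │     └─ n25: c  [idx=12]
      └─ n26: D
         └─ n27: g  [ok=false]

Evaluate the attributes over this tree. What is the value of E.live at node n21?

1

1. n2.pre = false  [terminal]
2. n3.idx = -8  [terminal]
3. n4.pre = true  [terminal]
4. n1.sig = false  [c.idx > -8]
5. n1.acc = true  [c.idx > -9]
6. n6.lab = false  [false]
7. n7.idx = 14  [terminal]
8. n6.live = "xq"  ["xq"]
9. n6.hot = 10  [10]
10. n6.lim = false  [B.lab == true]
11. n8.ok = false  [terminal]
12. n9.key = false  [g.ok == true]
13. n10.lab = false  [A.key == true]
14. n11.pre = false  [terminal]
15. n13.hot = 10  [terminal]
16. n14.idx = 20  [terminal]
17. n12.sig = false  [b.hot == c.idx]
18. n12.acc = false  [false]
19. n10.live = "wn"  ["wn"]
20. n10.hot = 21  [21]
21. n10.lim = false  [false]
22. n17.hot = -1  [terminal]
23. n18.hot = 25  [terminal]
24. n16.live = -9  [b₀.hot + b₁.hot - 33]
25. n16.lab = -6  [b₀.hot - 5]
26. n19.key = false  [false]
27. n20.idx = 18  [terminal]
28. n19.acc = false  [c.idx > 18]
29. n19.sig = "vr"  ["vr"]
30. n15.sig = false  [A.acc == true]
31. n15.acc = false  [E.lab > -6]
32. n9.acc = true  [true]
33. n9.sig = "vq"  ["vq"]
34. n5.sig = true  [A.acc == true]
35. n5.acc = false  [B.hot > 10]
36. n23.lab = true  [true]
37. n25.idx = 12  [terminal]
38. n24.live = 22  [c.idx + 10]
39. n24.lab = -9  [c.idx - 21]
40. n23.live = "qz"  ["qz"]
41. n23.hot = -2  [E.live - 24]
42. n23.lim = true  [B.lab == true]
43. n26.idx = true  [B.lim == true]
44. n27.ok = false  [terminal]
45. n26.live = -4  [-4]
46. n22.live = 4  [len(B.live) + 2]
47. n22.lab = -6  [(if B.lim then D.live else B.hot) - 2]
48. n21.live = 1  [E₁.lab + 7]
49. n21.lab = 20  [E₁.live + 16]
50. n0.sig = false  [not S₁.acc]
51. n0.acc = true  [S₂.sig == true]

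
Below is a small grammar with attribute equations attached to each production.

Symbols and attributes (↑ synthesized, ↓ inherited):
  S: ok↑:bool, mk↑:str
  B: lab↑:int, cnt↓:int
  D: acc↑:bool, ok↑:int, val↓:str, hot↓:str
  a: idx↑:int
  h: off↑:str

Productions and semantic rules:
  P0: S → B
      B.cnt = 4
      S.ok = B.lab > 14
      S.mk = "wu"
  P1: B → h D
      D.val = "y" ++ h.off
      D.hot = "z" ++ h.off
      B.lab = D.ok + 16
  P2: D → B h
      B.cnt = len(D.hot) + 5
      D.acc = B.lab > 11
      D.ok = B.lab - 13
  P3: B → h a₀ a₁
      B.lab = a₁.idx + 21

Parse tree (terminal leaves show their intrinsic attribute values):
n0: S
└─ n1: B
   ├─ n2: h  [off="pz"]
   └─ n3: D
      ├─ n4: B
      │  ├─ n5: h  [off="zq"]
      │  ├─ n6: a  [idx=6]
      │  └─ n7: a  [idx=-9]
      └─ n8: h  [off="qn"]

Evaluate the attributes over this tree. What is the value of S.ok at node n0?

1. n1.cnt = 4  [4]
2. n2.off = "pz"  [terminal]
3. n3.val = "ypz"  ["y" ++ h.off]
4. n3.hot = "zpz"  ["z" ++ h.off]
5. n4.cnt = 8  [len(D.hot) + 5]
6. n5.off = "zq"  [terminal]
7. n6.idx = 6  [terminal]
8. n7.idx = -9  [terminal]
9. n4.lab = 12  [a₁.idx + 21]
10. n8.off = "qn"  [terminal]
11. n3.acc = true  [B.lab > 11]
12. n3.ok = -1  [B.lab - 13]
13. n1.lab = 15  [D.ok + 16]
14. n0.ok = true  [B.lab > 14]
15. n0.mk = "wu"  ["wu"]

true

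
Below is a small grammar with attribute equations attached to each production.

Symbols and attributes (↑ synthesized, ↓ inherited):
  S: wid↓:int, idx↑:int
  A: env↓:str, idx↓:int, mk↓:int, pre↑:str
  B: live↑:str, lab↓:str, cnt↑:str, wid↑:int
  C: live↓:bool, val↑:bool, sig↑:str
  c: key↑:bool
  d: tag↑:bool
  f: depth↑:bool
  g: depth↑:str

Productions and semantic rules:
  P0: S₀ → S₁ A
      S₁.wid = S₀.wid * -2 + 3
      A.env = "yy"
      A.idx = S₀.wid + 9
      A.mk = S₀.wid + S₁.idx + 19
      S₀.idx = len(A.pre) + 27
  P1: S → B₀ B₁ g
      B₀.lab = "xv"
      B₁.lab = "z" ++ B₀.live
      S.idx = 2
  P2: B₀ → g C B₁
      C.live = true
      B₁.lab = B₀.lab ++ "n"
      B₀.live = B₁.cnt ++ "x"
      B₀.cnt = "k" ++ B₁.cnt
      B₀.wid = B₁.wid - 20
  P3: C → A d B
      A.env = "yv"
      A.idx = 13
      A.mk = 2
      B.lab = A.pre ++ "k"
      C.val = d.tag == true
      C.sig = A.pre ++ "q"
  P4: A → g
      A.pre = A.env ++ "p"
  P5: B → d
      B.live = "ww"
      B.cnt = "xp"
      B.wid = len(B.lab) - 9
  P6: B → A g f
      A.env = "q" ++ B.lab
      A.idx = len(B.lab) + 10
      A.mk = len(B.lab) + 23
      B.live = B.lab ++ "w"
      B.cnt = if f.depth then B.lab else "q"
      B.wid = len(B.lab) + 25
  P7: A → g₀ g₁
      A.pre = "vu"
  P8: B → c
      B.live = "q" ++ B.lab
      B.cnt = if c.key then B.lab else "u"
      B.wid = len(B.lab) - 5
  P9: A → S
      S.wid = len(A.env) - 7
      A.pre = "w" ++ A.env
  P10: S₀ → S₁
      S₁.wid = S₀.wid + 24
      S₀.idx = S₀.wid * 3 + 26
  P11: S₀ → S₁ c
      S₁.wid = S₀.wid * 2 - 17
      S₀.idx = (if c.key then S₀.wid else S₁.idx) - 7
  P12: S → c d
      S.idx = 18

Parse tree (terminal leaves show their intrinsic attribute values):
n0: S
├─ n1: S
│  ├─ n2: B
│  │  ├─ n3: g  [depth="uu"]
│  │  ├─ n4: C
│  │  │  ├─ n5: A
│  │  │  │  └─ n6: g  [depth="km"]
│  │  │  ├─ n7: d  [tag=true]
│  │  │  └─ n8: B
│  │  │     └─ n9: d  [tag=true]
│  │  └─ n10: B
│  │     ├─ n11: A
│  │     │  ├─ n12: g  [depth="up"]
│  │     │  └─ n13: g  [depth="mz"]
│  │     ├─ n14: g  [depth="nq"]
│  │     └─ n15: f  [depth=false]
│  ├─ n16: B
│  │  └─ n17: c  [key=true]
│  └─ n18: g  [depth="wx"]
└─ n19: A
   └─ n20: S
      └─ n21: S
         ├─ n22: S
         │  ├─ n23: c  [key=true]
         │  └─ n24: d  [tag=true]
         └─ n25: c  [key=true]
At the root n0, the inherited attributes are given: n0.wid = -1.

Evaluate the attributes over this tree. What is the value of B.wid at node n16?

1. n0.wid = -1  [given at root]
2. n1.wid = 5  [S₀.wid * -2 + 3]
3. n2.lab = "xv"  ["xv"]
4. n3.depth = "uu"  [terminal]
5. n4.live = true  [true]
6. n5.env = "yv"  ["yv"]
7. n5.idx = 13  [13]
8. n5.mk = 2  [2]
9. n6.depth = "km"  [terminal]
10. n5.pre = "yvp"  [A.env ++ "p"]
11. n7.tag = true  [terminal]
12. n8.lab = "yvpk"  [A.pre ++ "k"]
13. n9.tag = true  [terminal]
14. n8.live = "ww"  ["ww"]
15. n8.cnt = "xp"  ["xp"]
16. n8.wid = -5  [len(B.lab) - 9]
17. n4.val = true  [d.tag == true]
18. n4.sig = "yvpq"  [A.pre ++ "q"]
19. n10.lab = "xvn"  [B₀.lab ++ "n"]
20. n11.env = "qxvn"  ["q" ++ B.lab]
21. n11.idx = 13  [len(B.lab) + 10]
22. n11.mk = 26  [len(B.lab) + 23]
23. n12.depth = "up"  [terminal]
24. n13.depth = "mz"  [terminal]
25. n11.pre = "vu"  ["vu"]
26. n14.depth = "nq"  [terminal]
27. n15.depth = false  [terminal]
28. n10.live = "xvnw"  [B.lab ++ "w"]
29. n10.cnt = "q"  [if f.depth then B.lab else "q"]
30. n10.wid = 28  [len(B.lab) + 25]
31. n2.live = "qx"  [B₁.cnt ++ "x"]
32. n2.cnt = "kq"  ["k" ++ B₁.cnt]
33. n2.wid = 8  [B₁.wid - 20]
34. n16.lab = "zqx"  ["z" ++ B₀.live]
35. n17.key = true  [terminal]
36. n16.live = "qzqx"  ["q" ++ B.lab]
37. n16.cnt = "zqx"  [if c.key then B.lab else "u"]
38. n16.wid = -2  [len(B.lab) - 5]
39. n18.depth = "wx"  [terminal]
40. n1.idx = 2  [2]
41. n19.env = "yy"  ["yy"]
42. n19.idx = 8  [S₀.wid + 9]
43. n19.mk = 20  [S₀.wid + S₁.idx + 19]
44. n20.wid = -5  [len(A.env) - 7]
45. n21.wid = 19  [S₀.wid + 24]
46. n22.wid = 21  [S₀.wid * 2 - 17]
47. n23.key = true  [terminal]
48. n24.tag = true  [terminal]
49. n22.idx = 18  [18]
50. n25.key = true  [terminal]
51. n21.idx = 12  [(if c.key then S₀.wid else S₁.idx) - 7]
52. n20.idx = 11  [S₀.wid * 3 + 26]
53. n19.pre = "wyy"  ["w" ++ A.env]
54. n0.idx = 30  [len(A.pre) + 27]

-2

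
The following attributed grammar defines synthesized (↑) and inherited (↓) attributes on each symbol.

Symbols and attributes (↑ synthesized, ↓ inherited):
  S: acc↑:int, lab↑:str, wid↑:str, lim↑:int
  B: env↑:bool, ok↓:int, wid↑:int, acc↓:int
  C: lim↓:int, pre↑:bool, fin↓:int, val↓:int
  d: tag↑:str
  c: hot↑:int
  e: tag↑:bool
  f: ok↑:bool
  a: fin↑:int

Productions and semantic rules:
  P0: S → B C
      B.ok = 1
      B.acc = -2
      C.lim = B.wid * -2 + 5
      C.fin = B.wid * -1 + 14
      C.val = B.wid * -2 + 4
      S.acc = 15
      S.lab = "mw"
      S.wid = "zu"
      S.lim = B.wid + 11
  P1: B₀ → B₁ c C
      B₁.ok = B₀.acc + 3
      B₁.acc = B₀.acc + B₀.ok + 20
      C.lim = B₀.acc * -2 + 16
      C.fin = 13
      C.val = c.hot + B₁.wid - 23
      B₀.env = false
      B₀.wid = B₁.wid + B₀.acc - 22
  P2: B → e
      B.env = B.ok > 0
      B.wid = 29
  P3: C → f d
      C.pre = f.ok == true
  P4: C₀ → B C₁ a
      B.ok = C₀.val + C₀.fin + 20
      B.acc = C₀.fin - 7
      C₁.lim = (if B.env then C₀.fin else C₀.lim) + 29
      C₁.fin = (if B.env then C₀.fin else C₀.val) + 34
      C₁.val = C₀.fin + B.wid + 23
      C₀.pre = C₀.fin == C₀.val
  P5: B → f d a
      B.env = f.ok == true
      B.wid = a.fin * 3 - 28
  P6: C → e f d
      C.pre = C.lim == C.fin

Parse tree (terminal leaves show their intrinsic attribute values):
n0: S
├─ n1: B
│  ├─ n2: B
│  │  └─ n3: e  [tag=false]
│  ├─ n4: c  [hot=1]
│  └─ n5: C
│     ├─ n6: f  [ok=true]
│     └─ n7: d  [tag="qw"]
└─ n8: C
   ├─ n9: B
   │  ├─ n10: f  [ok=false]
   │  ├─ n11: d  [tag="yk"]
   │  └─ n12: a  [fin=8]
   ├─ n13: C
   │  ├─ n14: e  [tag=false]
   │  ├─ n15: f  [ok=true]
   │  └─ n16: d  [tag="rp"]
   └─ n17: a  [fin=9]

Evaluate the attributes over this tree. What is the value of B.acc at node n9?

2

1. n1.ok = 1  [1]
2. n1.acc = -2  [-2]
3. n2.ok = 1  [B₀.acc + 3]
4. n2.acc = 19  [B₀.acc + B₀.ok + 20]
5. n3.tag = false  [terminal]
6. n2.env = true  [B.ok > 0]
7. n2.wid = 29  [29]
8. n4.hot = 1  [terminal]
9. n5.lim = 20  [B₀.acc * -2 + 16]
10. n5.fin = 13  [13]
11. n5.val = 7  [c.hot + B₁.wid - 23]
12. n6.ok = true  [terminal]
13. n7.tag = "qw"  [terminal]
14. n5.pre = true  [f.ok == true]
15. n1.env = false  [false]
16. n1.wid = 5  [B₁.wid + B₀.acc - 22]
17. n8.lim = -5  [B.wid * -2 + 5]
18. n8.fin = 9  [B.wid * -1 + 14]
19. n8.val = -6  [B.wid * -2 + 4]
20. n9.ok = 23  [C₀.val + C₀.fin + 20]
21. n9.acc = 2  [C₀.fin - 7]
22. n10.ok = false  [terminal]
23. n11.tag = "yk"  [terminal]
24. n12.fin = 8  [terminal]
25. n9.env = false  [f.ok == true]
26. n9.wid = -4  [a.fin * 3 - 28]
27. n13.lim = 24  [(if B.env then C₀.fin else C₀.lim) + 29]
28. n13.fin = 28  [(if B.env then C₀.fin else C₀.val) + 34]
29. n13.val = 28  [C₀.fin + B.wid + 23]
30. n14.tag = false  [terminal]
31. n15.ok = true  [terminal]
32. n16.tag = "rp"  [terminal]
33. n13.pre = false  [C.lim == C.fin]
34. n17.fin = 9  [terminal]
35. n8.pre = false  [C₀.fin == C₀.val]
36. n0.acc = 15  [15]
37. n0.lab = "mw"  ["mw"]
38. n0.wid = "zu"  ["zu"]
39. n0.lim = 16  [B.wid + 11]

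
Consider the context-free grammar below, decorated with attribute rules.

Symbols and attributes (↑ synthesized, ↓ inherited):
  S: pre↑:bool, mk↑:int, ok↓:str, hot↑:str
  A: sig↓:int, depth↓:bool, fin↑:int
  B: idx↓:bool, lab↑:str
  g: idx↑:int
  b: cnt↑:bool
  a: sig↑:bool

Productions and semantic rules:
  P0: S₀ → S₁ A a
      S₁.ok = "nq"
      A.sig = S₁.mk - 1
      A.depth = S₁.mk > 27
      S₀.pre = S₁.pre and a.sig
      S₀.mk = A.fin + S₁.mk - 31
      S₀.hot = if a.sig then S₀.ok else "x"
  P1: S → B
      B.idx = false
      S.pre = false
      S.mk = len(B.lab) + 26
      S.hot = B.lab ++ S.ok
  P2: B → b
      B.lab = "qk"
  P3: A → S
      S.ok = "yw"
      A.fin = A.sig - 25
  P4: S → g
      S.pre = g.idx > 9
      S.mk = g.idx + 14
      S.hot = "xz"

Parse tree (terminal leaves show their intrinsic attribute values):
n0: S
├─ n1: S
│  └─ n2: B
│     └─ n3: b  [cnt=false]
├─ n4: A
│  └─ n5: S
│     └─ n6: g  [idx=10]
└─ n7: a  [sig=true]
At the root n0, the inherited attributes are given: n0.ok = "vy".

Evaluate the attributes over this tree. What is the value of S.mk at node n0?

-1

1. n0.ok = "vy"  [given at root]
2. n1.ok = "nq"  ["nq"]
3. n2.idx = false  [false]
4. n3.cnt = false  [terminal]
5. n2.lab = "qk"  ["qk"]
6. n1.pre = false  [false]
7. n1.mk = 28  [len(B.lab) + 26]
8. n1.hot = "qknq"  [B.lab ++ S.ok]
9. n4.sig = 27  [S₁.mk - 1]
10. n4.depth = true  [S₁.mk > 27]
11. n5.ok = "yw"  ["yw"]
12. n6.idx = 10  [terminal]
13. n5.pre = true  [g.idx > 9]
14. n5.mk = 24  [g.idx + 14]
15. n5.hot = "xz"  ["xz"]
16. n4.fin = 2  [A.sig - 25]
17. n7.sig = true  [terminal]
18. n0.pre = false  [S₁.pre and a.sig]
19. n0.mk = -1  [A.fin + S₁.mk - 31]
20. n0.hot = "vy"  [if a.sig then S₀.ok else "x"]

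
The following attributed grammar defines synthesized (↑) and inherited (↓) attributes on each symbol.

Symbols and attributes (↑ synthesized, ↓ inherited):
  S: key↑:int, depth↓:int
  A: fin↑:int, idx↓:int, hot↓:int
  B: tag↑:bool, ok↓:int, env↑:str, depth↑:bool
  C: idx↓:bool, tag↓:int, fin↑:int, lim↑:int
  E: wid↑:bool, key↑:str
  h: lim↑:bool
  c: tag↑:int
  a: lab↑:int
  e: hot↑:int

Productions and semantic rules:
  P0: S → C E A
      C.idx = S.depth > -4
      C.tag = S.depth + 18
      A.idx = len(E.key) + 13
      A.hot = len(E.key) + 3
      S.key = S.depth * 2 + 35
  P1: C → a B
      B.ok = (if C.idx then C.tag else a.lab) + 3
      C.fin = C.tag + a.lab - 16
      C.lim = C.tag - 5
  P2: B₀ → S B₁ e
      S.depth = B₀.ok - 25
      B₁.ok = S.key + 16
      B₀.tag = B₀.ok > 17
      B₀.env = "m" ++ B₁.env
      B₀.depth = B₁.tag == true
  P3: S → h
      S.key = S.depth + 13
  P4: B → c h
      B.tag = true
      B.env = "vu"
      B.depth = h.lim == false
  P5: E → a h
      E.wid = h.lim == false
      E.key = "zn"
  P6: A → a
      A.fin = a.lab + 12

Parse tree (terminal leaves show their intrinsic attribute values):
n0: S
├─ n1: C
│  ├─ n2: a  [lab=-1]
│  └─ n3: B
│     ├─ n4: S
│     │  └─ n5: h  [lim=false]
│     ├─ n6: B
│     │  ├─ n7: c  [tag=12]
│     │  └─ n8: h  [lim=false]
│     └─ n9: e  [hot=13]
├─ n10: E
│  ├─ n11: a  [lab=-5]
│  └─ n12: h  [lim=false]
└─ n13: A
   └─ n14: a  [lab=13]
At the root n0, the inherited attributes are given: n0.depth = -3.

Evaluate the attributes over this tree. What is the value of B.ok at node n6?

22

1. n0.depth = -3  [given at root]
2. n1.idx = true  [S.depth > -4]
3. n1.tag = 15  [S.depth + 18]
4. n2.lab = -1  [terminal]
5. n3.ok = 18  [(if C.idx then C.tag else a.lab) + 3]
6. n4.depth = -7  [B₀.ok - 25]
7. n5.lim = false  [terminal]
8. n4.key = 6  [S.depth + 13]
9. n6.ok = 22  [S.key + 16]
10. n7.tag = 12  [terminal]
11. n8.lim = false  [terminal]
12. n6.tag = true  [true]
13. n6.env = "vu"  ["vu"]
14. n6.depth = true  [h.lim == false]
15. n9.hot = 13  [terminal]
16. n3.tag = true  [B₀.ok > 17]
17. n3.env = "mvu"  ["m" ++ B₁.env]
18. n3.depth = true  [B₁.tag == true]
19. n1.fin = -2  [C.tag + a.lab - 16]
20. n1.lim = 10  [C.tag - 5]
21. n11.lab = -5  [terminal]
22. n12.lim = false  [terminal]
23. n10.wid = true  [h.lim == false]
24. n10.key = "zn"  ["zn"]
25. n13.idx = 15  [len(E.key) + 13]
26. n13.hot = 5  [len(E.key) + 3]
27. n14.lab = 13  [terminal]
28. n13.fin = 25  [a.lab + 12]
29. n0.key = 29  [S.depth * 2 + 35]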